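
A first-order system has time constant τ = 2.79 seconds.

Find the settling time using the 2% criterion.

For first-order system, 2% settling time ≈ 4τ = 4 × 2.79 = 11.16 s.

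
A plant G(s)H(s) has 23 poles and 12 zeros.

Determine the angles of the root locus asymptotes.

n - m = 23 - 12 = 11. Angles: θk = (2k + 1)·180°/11 = 16.36°, 49.09°, 81.82°, 114.55°, 147.27°, 180°, 212.73°, 245.45°, 278.18°, 310.91°, 343.64°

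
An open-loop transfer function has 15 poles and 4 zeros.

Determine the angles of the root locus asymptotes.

n - m = 15 - 4 = 11. Angles: θk = (2k + 1)·180°/11 = 16.36°, 49.09°, 81.82°, 114.55°, 147.27°, 180°, 212.73°, 245.45°, 278.18°, 310.91°, 343.64°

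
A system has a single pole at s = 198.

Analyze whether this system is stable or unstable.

Pole at s = 198 is in the right half-plane. Unstable.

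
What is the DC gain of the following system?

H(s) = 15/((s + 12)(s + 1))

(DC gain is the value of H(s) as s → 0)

DC gain = H(0) = 15/(12 × 1) = 15/12 = 1.25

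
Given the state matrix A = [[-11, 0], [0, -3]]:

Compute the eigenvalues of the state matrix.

For diagonal matrix, eigenvalues are diagonal entries: λ₁ = -11, λ₂ = -3.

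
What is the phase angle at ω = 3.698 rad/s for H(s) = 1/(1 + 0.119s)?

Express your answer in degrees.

Phase = -arctan(ωτ) = -arctan(3.698 × 0.119) = -23.8°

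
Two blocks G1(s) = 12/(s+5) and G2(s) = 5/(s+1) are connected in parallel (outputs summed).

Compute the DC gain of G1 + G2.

Parallel: G_eq = G1 + G2. DC gain = G1(0) + G2(0) = 12/5 + 5/1 = 2.4 + 5 = 7.4.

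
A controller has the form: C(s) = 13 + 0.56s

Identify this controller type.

This is a Proportional-Derivative (PD) controller.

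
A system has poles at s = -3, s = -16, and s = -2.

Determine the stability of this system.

All poles are in the left half-plane. System is stable.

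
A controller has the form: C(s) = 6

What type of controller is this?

This is a Proportional (P) controller.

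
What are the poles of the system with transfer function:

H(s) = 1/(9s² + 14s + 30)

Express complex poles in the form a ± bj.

Discriminant = 14² - 4×9×30 = 196 - 1080 = -884 < 0, so the poles are a complex conjugate pair s = (-14 ± j√884)/(2×9). Real part = -14/(2×9) = -14/18 ≈ -0.7778; imaginary part = ±√884/(2×9) ≈ 1.6518. Poles: s = -0.7778 ± 1.6518j.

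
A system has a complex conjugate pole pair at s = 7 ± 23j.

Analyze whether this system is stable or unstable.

Real part of poles is 7 (> 0, right half-plane). Unstable.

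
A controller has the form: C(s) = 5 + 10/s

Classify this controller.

This is a Proportional-Integral (PI) controller.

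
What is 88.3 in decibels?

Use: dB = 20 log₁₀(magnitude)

dB = 20 log₁₀(88.3) = 38.9 dB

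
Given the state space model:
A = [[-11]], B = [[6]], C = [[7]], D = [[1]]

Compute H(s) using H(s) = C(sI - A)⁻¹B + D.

(sI - A)⁻¹ = 1/(s + 11). H(s) = 7×6/(s + 11) + 1 = (s + 53)/(s + 11).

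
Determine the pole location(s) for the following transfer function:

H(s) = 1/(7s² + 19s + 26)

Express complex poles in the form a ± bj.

Discriminant = 19² - 4×7×26 = 361 - 728 = -367 < 0, so the poles are a complex conjugate pair s = (-19 ± j√367)/(2×7). Real part = -19/(2×7) = -19/14 ≈ -1.3571; imaginary part = ±√367/(2×7) ≈ 1.3684. Poles: s = -1.3571 ± 1.3684j.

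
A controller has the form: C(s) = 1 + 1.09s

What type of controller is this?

This is a Proportional-Derivative (PD) controller.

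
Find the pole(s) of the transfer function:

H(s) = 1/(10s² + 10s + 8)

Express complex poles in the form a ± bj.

Discriminant = 10² - 4×10×8 = 100 - 320 = -220 < 0, so the poles are a complex conjugate pair s = (-10 ± j√220)/(2×10). Real part = -10/(2×10) = -10/20 = -0.5; imaginary part = ±√220/(2×10) ≈ 0.7416. Poles: s = -0.5 ± 0.7416j.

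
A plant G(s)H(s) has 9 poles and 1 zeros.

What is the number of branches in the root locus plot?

Root locus has n branches where n = number of poles = 9.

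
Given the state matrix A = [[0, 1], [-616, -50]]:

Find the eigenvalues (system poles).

det(A - λI) = λ² - (-50)λ + 616 = (λ - (-22))(λ - (-28)). Eigenvalues: -22, -28.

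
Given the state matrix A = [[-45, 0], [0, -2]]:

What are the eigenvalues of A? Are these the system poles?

For diagonal matrix, eigenvalues are diagonal entries: λ₁ = -45, λ₂ = -2. Eigenvalues of A = system poles.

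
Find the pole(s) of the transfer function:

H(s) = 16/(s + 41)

Pole is where denominator = 0: s + 41 = 0, so s = -41.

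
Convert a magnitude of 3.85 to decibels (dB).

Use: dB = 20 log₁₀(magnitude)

dB = 20 log₁₀(3.85) = 11.7 dB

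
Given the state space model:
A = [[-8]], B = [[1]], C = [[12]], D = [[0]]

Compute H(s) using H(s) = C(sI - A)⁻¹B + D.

(sI - A)⁻¹ = 1/(s + 8). H(s) = 12 × 1/(s + 8) + 0 = 12/(s + 8).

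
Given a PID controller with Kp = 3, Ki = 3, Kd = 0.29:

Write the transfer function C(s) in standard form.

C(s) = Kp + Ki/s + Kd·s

Substituting values: C(s) = 3 + 3/s + 0.29s = (0.29s² + 3s + 3)/s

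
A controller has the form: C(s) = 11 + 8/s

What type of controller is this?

This is a Proportional-Integral (PI) controller.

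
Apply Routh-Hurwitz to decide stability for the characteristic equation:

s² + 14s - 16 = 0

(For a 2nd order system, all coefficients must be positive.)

Coefficients: 1, 14, -16. c=-16 not positive, so system is unstable.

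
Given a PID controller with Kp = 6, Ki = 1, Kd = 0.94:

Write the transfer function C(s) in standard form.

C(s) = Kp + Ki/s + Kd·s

Substituting values: C(s) = 6 + 1/s + 0.94s = (0.94s² + 6s + 1)/s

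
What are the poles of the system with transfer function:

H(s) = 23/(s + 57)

Pole is where denominator = 0: s + 57 = 0, so s = -57.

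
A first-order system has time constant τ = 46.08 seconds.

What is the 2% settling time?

For first-order system, 2% settling time ≈ 4τ = 4 × 46.08 = 184.32 s.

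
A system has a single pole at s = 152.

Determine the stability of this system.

Pole at s = 152 is in the right half-plane. Unstable.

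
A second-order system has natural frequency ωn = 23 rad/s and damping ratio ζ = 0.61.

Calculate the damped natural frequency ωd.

ωd = ωn√(1 - ζ²) = 23√(1 - 0.61²) = 18.23 rad/s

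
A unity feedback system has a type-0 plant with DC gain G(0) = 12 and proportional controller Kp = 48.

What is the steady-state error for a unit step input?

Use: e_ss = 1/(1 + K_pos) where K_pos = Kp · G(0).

K_pos = Kp · G(0) = 48 × 12 = 576. e_ss = 1/(1 + 576) = 0.0017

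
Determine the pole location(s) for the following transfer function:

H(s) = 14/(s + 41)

Pole is where denominator = 0: s + 41 = 0, so s = -41.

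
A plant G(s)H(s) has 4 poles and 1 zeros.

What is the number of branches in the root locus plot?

Root locus has n branches where n = number of poles = 4.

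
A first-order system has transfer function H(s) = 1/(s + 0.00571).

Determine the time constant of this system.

For H(s) = 1/(s + 1/τ), the pole is at -1/τ = -0.00571, so τ = 1/0.00571 = 175.1 s.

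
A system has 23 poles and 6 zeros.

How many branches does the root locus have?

Root locus has n branches where n = number of poles = 23.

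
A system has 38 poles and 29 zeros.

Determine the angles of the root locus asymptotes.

n - m = 38 - 29 = 9. Angles: θk = (2k + 1)·180°/9 = 20°, 60°, 100°, 140°, 180°, 220°, 260°, 300°, 340°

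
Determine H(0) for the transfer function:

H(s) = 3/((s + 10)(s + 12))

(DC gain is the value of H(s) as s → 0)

DC gain = H(0) = 3/(10 × 12) = 3/120 = 0.025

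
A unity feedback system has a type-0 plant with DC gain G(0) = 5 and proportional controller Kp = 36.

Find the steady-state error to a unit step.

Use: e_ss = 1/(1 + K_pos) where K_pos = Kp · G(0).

K_pos = Kp · G(0) = 36 × 5 = 180. e_ss = 1/(1 + 180) = 0.0055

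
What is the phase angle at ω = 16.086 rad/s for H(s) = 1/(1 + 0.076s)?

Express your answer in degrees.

Phase = -arctan(ωτ) = -arctan(16.086 × 0.076) = -50.7°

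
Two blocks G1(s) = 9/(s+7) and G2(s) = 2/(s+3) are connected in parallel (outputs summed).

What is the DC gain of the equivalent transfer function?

Parallel: G_eq = G1 + G2. DC gain = G1(0) + G2(0) = 9/7 + 2/3 = 1.2857 + 0.6667 = 1.9524.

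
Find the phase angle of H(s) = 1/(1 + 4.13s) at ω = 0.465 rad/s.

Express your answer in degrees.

Phase = -arctan(ωτ) = -arctan(0.465 × 4.13) = -62.5°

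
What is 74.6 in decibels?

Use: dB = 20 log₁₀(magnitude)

dB = 20 log₁₀(74.6) = 37.5 dB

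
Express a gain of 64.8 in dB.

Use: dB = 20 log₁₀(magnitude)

dB = 20 log₁₀(64.8) = 36.2 dB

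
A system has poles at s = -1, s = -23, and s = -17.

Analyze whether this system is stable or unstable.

All poles are in the left half-plane. System is stable.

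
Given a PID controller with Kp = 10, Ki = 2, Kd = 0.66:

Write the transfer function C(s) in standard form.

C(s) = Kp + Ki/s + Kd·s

Substituting values: C(s) = 10 + 2/s + 0.66s = (0.66s² + 10s + 2)/s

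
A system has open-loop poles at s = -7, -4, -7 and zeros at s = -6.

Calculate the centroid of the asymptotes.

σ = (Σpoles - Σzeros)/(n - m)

σ = (Σpoles - Σzeros)/(n - m) = (-18 - (-6))/(3 - 1) = -12/2 = -6.0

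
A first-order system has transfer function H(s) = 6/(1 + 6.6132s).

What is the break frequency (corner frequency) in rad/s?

Corner frequency = 1/τ = 1/6.6132 = 0.151 rad/s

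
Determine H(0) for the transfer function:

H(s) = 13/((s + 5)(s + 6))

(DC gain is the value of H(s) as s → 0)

DC gain = H(0) = 13/(5 × 6) = 13/30 = 0.4333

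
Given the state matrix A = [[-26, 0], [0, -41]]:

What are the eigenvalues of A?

For diagonal matrix, eigenvalues are diagonal entries: λ₁ = -26, λ₂ = -41.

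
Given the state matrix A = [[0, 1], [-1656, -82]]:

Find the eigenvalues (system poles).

det(A - λI) = λ² - (-82)λ + 1656 = (λ - (-36))(λ - (-46)). Eigenvalues: -36, -46.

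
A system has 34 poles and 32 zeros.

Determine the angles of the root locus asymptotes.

n - m = 34 - 32 = 2. Angles: θk = (2k + 1)·180°/2 = 90°, 270°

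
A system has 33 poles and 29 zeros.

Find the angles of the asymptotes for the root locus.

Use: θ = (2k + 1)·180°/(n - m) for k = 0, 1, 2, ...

n - m = 33 - 29 = 4. Angles: θk = (2k + 1)·180°/4 = 45°, 135°, 225°, 315°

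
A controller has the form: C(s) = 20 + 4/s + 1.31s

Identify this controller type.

This is a Proportional-Integral-Derivative (PID) controller.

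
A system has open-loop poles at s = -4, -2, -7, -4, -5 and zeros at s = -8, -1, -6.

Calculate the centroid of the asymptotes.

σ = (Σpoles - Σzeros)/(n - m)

σ = (Σpoles - Σzeros)/(n - m) = (-22 - (-15))/(5 - 3) = -7/2 = -3.5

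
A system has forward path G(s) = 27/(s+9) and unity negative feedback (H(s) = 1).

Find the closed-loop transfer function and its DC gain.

T(s) = G/(1+GH) = [27/(s+9)] / [1 + 27/(s+9)] = 27/(s+9+27) = 27/(s+36). DC gain = 27/36 = 0.75.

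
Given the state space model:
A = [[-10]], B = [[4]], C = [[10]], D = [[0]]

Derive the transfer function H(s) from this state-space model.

(sI - A)⁻¹ = 1/(s + 10). H(s) = 10 × 4/(s + 10) + 0 = 40/(s + 10).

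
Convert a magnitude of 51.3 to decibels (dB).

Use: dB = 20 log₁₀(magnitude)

dB = 20 log₁₀(51.3) = 34.2 dB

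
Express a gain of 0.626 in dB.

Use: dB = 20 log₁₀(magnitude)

dB = 20 log₁₀(0.626) = -4.1 dB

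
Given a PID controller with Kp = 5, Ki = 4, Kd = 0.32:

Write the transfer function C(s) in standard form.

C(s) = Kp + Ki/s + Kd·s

Substituting values: C(s) = 5 + 4/s + 0.32s = (0.32s² + 5s + 4)/s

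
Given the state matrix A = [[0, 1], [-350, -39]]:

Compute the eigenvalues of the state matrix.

det(A - λI) = λ² - (-39)λ + 350 = (λ - (-25))(λ - (-14)). Eigenvalues: -25, -14.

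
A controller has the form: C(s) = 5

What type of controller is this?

This is a Proportional (P) controller.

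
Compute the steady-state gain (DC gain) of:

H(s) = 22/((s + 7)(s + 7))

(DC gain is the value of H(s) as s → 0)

DC gain = H(0) = 22/(7 × 7) = 22/49 = 0.4490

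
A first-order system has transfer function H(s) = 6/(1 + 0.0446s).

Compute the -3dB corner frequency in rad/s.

Corner frequency = 1/τ = 1/0.0446 = 22.422 rad/s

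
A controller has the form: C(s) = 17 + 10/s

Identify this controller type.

This is a Proportional-Integral (PI) controller.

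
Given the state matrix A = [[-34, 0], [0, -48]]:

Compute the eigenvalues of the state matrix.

For diagonal matrix, eigenvalues are diagonal entries: λ₁ = -34, λ₂ = -48.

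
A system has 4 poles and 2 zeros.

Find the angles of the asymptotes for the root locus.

n - m = 4 - 2 = 2. Angles: θk = (2k + 1)·180°/2 = 90°, 270°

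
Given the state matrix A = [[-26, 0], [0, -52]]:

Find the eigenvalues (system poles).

For diagonal matrix, eigenvalues are diagonal entries: λ₁ = -26, λ₂ = -52.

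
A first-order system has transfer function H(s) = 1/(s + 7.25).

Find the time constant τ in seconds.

For H(s) = 1/(s + 1/τ), the pole is at -1/τ = -7.25, so τ = 1/7.25 = 0.1379 s.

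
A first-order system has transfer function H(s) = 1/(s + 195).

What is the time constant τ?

For H(s) = 1/(s + 1/τ), the pole is at -1/τ = -195, so τ = 1/195 = 0.0051 s.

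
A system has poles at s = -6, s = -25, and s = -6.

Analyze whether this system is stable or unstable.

All poles are in the left half-plane. System is stable.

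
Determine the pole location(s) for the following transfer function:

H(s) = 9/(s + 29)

Pole is where denominator = 0: s + 29 = 0, so s = -29.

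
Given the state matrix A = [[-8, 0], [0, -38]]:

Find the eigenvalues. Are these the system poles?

For diagonal matrix, eigenvalues are diagonal entries: λ₁ = -8, λ₂ = -38. Eigenvalues of A = system poles.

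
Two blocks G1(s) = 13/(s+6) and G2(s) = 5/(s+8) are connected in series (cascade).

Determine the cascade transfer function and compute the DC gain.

Series: multiply transfer functions. G_eq = 13/(s+6) × 5/(s+8) = 65/((s+6)(s+8)). DC gain = 65/(6×8) = 1.3542.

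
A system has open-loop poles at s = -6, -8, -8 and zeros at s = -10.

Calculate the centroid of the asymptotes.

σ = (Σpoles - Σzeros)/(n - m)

σ = (Σpoles - Σzeros)/(n - m) = (-22 - (-10))/(3 - 1) = -12/2 = -6.0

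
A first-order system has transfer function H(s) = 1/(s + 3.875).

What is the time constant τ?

For H(s) = 1/(s + 1/τ), the pole is at -1/τ = -3.875, so τ = 1/3.875 = 0.2581 s.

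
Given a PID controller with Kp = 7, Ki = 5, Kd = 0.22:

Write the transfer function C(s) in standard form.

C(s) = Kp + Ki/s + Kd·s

Substituting values: C(s) = 7 + 5/s + 0.22s = (0.22s² + 7s + 5)/s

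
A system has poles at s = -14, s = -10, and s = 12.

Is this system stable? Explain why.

Pole(s) at s = 12 are not in the left half-plane. System is unstable.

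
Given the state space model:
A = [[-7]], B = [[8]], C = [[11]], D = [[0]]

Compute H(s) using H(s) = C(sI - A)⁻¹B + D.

(sI - A)⁻¹ = 1/(s + 7). H(s) = 11 × 8/(s + 7) + 0 = 88/(s + 7).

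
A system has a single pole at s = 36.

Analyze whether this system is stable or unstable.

Pole at s = 36 is in the right half-plane. Unstable.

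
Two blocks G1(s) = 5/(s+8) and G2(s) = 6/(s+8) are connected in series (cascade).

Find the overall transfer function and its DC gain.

Series: multiply transfer functions. G_eq = 5/(s+8) × 6/(s+8) = 30/((s+8)(s+8)). DC gain = 30/(8×8) = 0.46875.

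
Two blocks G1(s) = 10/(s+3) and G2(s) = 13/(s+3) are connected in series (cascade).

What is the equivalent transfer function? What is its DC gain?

Series: multiply transfer functions. G_eq = 10/(s+3) × 13/(s+3) = 130/((s+3)(s+3)). DC gain = 130/(3×3) = 14.4444.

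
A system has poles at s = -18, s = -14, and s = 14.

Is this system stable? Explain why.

Pole(s) at s = 14 are not in the left half-plane. System is unstable.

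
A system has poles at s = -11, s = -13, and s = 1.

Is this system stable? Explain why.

Pole(s) at s = 1 are not in the left half-plane. System is unstable.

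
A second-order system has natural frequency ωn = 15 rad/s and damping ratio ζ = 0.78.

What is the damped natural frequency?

ωd = ωn√(1 - ζ²) = 15√(1 - 0.78²) = 9.39 rad/s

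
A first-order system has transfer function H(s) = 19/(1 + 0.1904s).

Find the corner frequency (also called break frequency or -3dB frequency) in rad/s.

Corner frequency = 1/τ = 1/0.1904 = 5.252 rad/s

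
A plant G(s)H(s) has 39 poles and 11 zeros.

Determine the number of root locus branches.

Root locus has n branches where n = number of poles = 39.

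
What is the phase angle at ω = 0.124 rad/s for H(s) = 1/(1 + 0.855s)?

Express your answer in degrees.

Phase = -arctan(ωτ) = -arctan(0.124 × 0.855) = -6.1°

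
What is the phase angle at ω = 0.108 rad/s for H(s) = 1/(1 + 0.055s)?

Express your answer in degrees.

Phase = -arctan(ωτ) = -arctan(0.108 × 0.055) = -0.3°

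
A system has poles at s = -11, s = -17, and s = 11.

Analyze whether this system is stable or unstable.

Pole(s) at s = 11 are not in the left half-plane. System is unstable.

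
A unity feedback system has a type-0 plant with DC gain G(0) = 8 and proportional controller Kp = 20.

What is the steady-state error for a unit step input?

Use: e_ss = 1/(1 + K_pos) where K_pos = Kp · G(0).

K_pos = Kp · G(0) = 20 × 8 = 160. e_ss = 1/(1 + 160) = 0.0062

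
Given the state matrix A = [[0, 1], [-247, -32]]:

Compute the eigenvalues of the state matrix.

det(A - λI) = λ² - (-32)λ + 247 = (λ - (-19))(λ - (-13)). Eigenvalues: -19, -13.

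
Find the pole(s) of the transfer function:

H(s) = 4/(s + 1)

Pole is where denominator = 0: s + 1 = 0, so s = -1.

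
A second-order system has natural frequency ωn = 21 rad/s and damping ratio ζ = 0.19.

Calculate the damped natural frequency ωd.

ωd = ωn√(1 - ζ²) = 21√(1 - 0.19²) = 20.62 rad/s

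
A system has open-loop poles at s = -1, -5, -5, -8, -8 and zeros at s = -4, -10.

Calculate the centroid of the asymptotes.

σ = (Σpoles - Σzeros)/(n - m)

σ = (Σpoles - Σzeros)/(n - m) = (-27 - (-14))/(5 - 2) = -13/3 = -4.33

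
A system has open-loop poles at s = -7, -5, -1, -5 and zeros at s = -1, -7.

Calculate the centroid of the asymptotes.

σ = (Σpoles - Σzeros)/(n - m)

σ = (Σpoles - Σzeros)/(n - m) = (-18 - (-8))/(4 - 2) = -10/2 = -5.0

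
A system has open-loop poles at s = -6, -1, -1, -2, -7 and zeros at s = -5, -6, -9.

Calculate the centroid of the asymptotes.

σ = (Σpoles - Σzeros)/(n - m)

σ = (Σpoles - Σzeros)/(n - m) = (-17 - (-20))/(5 - 3) = 3/2 = 1.5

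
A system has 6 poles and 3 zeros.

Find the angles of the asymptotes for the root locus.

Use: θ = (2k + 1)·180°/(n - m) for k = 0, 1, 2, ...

n - m = 6 - 3 = 3. Angles: θk = (2k + 1)·180°/3 = 60°, 180°, 300°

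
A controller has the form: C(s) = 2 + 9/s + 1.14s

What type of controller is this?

This is a Proportional-Integral-Derivative (PID) controller.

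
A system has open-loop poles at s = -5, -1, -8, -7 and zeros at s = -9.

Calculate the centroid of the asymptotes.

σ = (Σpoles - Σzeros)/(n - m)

σ = (Σpoles - Σzeros)/(n - m) = (-21 - (-9))/(4 - 1) = -12/3 = -4.0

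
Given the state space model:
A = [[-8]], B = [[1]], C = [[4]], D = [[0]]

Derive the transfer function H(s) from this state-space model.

(sI - A)⁻¹ = 1/(s + 8). H(s) = 4 × 1/(s + 8) + 0 = 4/(s + 8).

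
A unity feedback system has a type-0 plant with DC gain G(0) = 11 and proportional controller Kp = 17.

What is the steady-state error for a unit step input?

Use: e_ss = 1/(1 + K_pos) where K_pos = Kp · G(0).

K_pos = Kp · G(0) = 17 × 11 = 187. e_ss = 1/(1 + 187) = 0.0053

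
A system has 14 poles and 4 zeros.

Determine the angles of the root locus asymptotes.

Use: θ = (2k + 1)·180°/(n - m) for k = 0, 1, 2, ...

n - m = 14 - 4 = 10. Angles: θk = (2k + 1)·180°/10 = 18°, 54°, 90°, 126°, 162°, 198°, 234°, 270°, 306°, 342°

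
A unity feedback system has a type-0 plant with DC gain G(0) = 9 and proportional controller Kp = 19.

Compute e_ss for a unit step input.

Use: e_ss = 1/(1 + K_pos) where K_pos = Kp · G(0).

K_pos = Kp · G(0) = 19 × 9 = 171. e_ss = 1/(1 + 171) = 0.0058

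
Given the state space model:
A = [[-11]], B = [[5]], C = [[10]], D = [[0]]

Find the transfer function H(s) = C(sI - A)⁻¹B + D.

(sI - A)⁻¹ = 1/(s + 11). H(s) = 10 × 5/(s + 11) + 0 = 50/(s + 11).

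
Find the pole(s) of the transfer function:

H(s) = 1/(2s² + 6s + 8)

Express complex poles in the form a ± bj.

Discriminant = 6² - 4×2×8 = 36 - 64 = -28 < 0, so the poles are a complex conjugate pair s = (-6 ± j√28)/(2×2). Real part = -6/(2×2) = -6/4 = -1.5; imaginary part = ±√28/(2×2) ≈ 1.3229. Poles: s = -1.5 ± 1.3229j.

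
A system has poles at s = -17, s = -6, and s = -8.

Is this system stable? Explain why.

All poles are in the left half-plane. System is stable.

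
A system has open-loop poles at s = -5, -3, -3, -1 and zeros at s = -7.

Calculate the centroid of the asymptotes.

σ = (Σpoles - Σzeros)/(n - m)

σ = (Σpoles - Σzeros)/(n - m) = (-12 - (-7))/(4 - 1) = -5/3 = -1.67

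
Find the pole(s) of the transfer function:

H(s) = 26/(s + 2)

Pole is where denominator = 0: s + 2 = 0, so s = -2.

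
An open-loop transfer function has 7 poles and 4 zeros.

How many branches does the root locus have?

Root locus has n branches where n = number of poles = 7.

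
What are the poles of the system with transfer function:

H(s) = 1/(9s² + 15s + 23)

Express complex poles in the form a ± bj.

Discriminant = 15² - 4×9×23 = 225 - 828 = -603 < 0, so the poles are a complex conjugate pair s = (-15 ± j√603)/(2×9). Real part = -15/(2×9) = -15/18 ≈ -0.8333; imaginary part = ±√603/(2×9) ≈ 1.3642. Poles: s = -0.8333 ± 1.3642j.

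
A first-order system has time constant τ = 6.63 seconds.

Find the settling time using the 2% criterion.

For first-order system, 2% settling time ≈ 4τ = 4 × 6.63 = 26.52 s.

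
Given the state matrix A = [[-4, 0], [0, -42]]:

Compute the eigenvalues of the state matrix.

For diagonal matrix, eigenvalues are diagonal entries: λ₁ = -4, λ₂ = -42.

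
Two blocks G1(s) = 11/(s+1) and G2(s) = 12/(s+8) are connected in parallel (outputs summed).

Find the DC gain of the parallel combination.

Parallel: G_eq = G1 + G2. DC gain = G1(0) + G2(0) = 11/1 + 12/8 = 11 + 1.5 = 12.5.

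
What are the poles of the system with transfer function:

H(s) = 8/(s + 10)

Pole is where denominator = 0: s + 10 = 0, so s = -10.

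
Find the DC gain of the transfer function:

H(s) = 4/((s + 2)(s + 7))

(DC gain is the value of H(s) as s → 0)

DC gain = H(0) = 4/(2 × 7) = 4/14 = 0.2857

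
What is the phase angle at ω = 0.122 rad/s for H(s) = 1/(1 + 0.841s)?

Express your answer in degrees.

Phase = -arctan(ωτ) = -arctan(0.122 × 0.841) = -5.9°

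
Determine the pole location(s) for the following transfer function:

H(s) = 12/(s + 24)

Pole is where denominator = 0: s + 24 = 0, so s = -24.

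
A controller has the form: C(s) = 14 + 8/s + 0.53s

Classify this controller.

This is a Proportional-Integral-Derivative (PID) controller.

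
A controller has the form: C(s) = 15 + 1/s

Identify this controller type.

This is a Proportional-Integral (PI) controller.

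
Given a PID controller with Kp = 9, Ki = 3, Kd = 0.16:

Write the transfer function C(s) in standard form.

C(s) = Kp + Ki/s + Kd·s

Substituting values: C(s) = 9 + 3/s + 0.16s = (0.16s² + 9s + 3)/s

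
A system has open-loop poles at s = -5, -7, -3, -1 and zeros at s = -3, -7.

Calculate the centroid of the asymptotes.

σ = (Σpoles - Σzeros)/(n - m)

σ = (Σpoles - Σzeros)/(n - m) = (-16 - (-10))/(4 - 2) = -6/2 = -3.0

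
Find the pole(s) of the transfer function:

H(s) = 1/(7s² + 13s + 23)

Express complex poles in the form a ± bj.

Discriminant = 13² - 4×7×23 = 169 - 644 = -475 < 0, so the poles are a complex conjugate pair s = (-13 ± j√475)/(2×7). Real part = -13/(2×7) = -13/14 ≈ -0.9286; imaginary part = ±√475/(2×7) ≈ 1.5567. Poles: s = -0.9286 ± 1.5567j.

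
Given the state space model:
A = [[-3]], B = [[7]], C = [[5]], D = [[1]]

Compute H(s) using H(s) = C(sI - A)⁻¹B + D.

(sI - A)⁻¹ = 1/(s + 3). H(s) = 5×7/(s + 3) + 1 = (s + 38)/(s + 3).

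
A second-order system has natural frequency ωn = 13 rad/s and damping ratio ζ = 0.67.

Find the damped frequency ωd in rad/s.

ωd = ωn√(1 - ζ²) = 13√(1 - 0.67²) = 9.65 rad/s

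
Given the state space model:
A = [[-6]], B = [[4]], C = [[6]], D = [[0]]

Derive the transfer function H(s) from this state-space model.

(sI - A)⁻¹ = 1/(s + 6). H(s) = 6 × 4/(s + 6) + 0 = 24/(s + 6).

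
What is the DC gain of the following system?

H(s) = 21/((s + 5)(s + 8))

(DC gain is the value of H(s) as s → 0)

DC gain = H(0) = 21/(5 × 8) = 21/40 = 0.525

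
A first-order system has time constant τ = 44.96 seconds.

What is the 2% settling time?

For first-order system, 2% settling time ≈ 4τ = 4 × 44.96 = 179.84 s.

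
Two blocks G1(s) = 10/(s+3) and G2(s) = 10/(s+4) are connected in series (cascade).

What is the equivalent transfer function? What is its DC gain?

Series: multiply transfer functions. G_eq = 10/(s+3) × 10/(s+4) = 100/((s+3)(s+4)). DC gain = 100/(3×4) = 8.3333.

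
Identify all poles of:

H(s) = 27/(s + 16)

Pole is where denominator = 0: s + 16 = 0, so s = -16.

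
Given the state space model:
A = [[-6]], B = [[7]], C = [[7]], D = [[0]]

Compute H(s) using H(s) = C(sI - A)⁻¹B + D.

(sI - A)⁻¹ = 1/(s + 6). H(s) = 7 × 7/(s + 6) + 0 = 49/(s + 6).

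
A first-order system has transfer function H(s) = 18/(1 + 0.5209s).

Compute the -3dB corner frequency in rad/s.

Corner frequency = 1/τ = 1/0.5209 = 1.92 rad/s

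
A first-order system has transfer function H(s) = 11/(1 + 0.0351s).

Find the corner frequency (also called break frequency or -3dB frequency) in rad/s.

Corner frequency = 1/τ = 1/0.0351 = 28.49 rad/s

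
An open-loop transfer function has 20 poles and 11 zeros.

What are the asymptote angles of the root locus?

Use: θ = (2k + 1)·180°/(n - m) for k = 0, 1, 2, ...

n - m = 20 - 11 = 9. Angles: θk = (2k + 1)·180°/9 = 20°, 60°, 100°, 140°, 180°, 220°, 260°, 300°, 340°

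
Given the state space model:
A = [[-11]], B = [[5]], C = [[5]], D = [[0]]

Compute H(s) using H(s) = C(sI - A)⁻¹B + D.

(sI - A)⁻¹ = 1/(s + 11). H(s) = 5 × 5/(s + 11) + 0 = 25/(s + 11).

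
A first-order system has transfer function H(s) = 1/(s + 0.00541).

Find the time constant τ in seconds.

For H(s) = 1/(s + 1/τ), the pole is at -1/τ = -0.00541, so τ = 1/0.00541 = 184.8 s.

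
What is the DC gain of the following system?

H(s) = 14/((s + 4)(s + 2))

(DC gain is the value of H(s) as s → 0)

DC gain = H(0) = 14/(4 × 2) = 14/8 = 1.75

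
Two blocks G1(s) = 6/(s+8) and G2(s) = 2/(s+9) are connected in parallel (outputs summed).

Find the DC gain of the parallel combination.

Parallel: G_eq = G1 + G2. DC gain = G1(0) + G2(0) = 6/8 + 2/9 = 0.75 + 0.2222 = 0.9722.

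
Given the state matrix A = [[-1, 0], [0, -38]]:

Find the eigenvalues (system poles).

For diagonal matrix, eigenvalues are diagonal entries: λ₁ = -1, λ₂ = -38.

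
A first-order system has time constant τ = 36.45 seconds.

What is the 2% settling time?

For first-order system, 2% settling time ≈ 4τ = 4 × 36.45 = 145.8 s.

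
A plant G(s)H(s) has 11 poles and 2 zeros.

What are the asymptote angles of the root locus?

n - m = 11 - 2 = 9. Angles: θk = (2k + 1)·180°/9 = 20°, 60°, 100°, 140°, 180°, 220°, 260°, 300°, 340°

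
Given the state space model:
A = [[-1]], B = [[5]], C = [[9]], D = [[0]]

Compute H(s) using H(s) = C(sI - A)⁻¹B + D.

(sI - A)⁻¹ = 1/(s + 1). H(s) = 9 × 5/(s + 1) + 0 = 45/(s + 1).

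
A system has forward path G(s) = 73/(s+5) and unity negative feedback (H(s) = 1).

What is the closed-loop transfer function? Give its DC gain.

T(s) = G/(1+GH) = [73/(s+5)] / [1 + 73/(s+5)] = 73/(s+5+73) = 73/(s+78). DC gain = 73/78 = 0.9359.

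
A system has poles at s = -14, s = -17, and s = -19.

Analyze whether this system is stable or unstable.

All poles are in the left half-plane. System is stable.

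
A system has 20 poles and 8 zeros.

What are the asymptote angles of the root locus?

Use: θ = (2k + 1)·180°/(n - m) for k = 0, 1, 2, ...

n - m = 20 - 8 = 12. Angles: θk = (2k + 1)·180°/12 = 15°, 45°, 75°, 105°, 135°, 165°, 195°, 225°, 255°, 285°, 315°, 345°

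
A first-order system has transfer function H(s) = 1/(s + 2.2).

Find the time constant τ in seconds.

For H(s) = 1/(s + 1/τ), the pole is at -1/τ = -2.2, so τ = 1/2.2 = 0.4545 s.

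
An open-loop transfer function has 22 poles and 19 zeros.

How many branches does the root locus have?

Root locus has n branches where n = number of poles = 22.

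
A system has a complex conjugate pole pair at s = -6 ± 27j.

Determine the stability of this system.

Real part of poles is -6 (< 0, left half-plane). Stable.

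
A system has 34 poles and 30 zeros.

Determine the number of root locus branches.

Root locus has n branches where n = number of poles = 34.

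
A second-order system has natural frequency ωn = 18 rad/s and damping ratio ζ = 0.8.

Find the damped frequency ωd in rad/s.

ωd = ωn√(1 - ζ²) = 18√(1 - 0.8²) = 10.8 rad/s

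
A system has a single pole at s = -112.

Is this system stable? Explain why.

Pole at s = -112 is in the left half-plane. Stable.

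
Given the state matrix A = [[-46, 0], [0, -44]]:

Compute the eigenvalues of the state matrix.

For diagonal matrix, eigenvalues are diagonal entries: λ₁ = -46, λ₂ = -44.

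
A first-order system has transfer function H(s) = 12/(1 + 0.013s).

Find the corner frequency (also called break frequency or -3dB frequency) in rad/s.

Corner frequency = 1/τ = 1/0.013 = 76.923 rad/s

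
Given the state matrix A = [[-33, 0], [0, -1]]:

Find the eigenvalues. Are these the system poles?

For diagonal matrix, eigenvalues are diagonal entries: λ₁ = -33, λ₂ = -1. Eigenvalues of A = system poles.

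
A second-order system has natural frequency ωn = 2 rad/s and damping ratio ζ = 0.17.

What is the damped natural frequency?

ωd = ωn√(1 - ζ²) = 2√(1 - 0.17²) = 1.97 rad/s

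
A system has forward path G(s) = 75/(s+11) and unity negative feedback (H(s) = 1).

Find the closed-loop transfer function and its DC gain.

T(s) = G/(1+GH) = [75/(s+11)] / [1 + 75/(s+11)] = 75/(s+11+75) = 75/(s+86). DC gain = 75/86 = 0.8721.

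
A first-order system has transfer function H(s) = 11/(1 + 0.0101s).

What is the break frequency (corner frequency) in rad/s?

Corner frequency = 1/τ = 1/0.0101 = 99.01 rad/s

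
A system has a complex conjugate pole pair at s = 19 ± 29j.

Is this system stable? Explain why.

Real part of poles is 19 (> 0, right half-plane). Unstable.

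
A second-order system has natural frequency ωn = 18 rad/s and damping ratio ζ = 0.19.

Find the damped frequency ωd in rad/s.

ωd = ωn√(1 - ζ²) = 18√(1 - 0.19²) = 17.67 rad/s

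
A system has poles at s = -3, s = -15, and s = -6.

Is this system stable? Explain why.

All poles are in the left half-plane. System is stable.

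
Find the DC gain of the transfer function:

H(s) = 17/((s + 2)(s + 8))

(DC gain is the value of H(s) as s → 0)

DC gain = H(0) = 17/(2 × 8) = 17/16 = 1.0625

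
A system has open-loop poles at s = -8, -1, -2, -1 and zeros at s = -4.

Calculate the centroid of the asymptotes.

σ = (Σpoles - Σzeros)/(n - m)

σ = (Σpoles - Σzeros)/(n - m) = (-12 - (-4))/(4 - 1) = -8/3 = -2.67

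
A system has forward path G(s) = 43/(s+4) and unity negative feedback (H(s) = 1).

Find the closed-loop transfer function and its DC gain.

T(s) = G/(1+GH) = [43/(s+4)] / [1 + 43/(s+4)] = 43/(s+4+43) = 43/(s+47). DC gain = 43/47 = 0.9149.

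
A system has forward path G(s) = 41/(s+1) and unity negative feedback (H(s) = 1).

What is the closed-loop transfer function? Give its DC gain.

T(s) = G/(1+GH) = [41/(s+1)] / [1 + 41/(s+1)] = 41/(s+1+41) = 41/(s+42). DC gain = 41/42 = 0.9762.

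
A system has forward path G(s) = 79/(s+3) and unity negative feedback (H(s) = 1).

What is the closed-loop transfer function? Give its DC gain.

T(s) = G/(1+GH) = [79/(s+3)] / [1 + 79/(s+3)] = 79/(s+3+79) = 79/(s+82). DC gain = 79/82 = 0.9634.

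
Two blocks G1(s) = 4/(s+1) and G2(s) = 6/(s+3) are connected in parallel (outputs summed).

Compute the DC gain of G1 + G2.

Parallel: G_eq = G1 + G2. DC gain = G1(0) + G2(0) = 4/1 + 6/3 = 4 + 2 = 6.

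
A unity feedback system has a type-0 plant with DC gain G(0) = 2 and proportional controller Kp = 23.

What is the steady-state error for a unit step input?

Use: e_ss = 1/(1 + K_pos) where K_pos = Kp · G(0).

K_pos = Kp · G(0) = 23 × 2 = 46. e_ss = 1/(1 + 46) = 0.0213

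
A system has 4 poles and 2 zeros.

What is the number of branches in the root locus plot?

Root locus has n branches where n = number of poles = 4.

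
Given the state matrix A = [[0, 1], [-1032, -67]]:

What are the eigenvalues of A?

det(A - λI) = λ² - (-67)λ + 1032 = (λ - (-43))(λ - (-24)). Eigenvalues: -43, -24.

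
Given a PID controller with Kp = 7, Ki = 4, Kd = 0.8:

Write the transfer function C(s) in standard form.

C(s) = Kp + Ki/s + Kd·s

Substituting values: C(s) = 7 + 4/s + 0.8s = (0.8s² + 7s + 4)/s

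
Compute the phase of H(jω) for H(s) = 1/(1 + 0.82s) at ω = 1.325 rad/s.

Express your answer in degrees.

Phase = -arctan(ωτ) = -arctan(1.325 × 0.82) = -47.4°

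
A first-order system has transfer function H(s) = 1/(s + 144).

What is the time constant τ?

For H(s) = 1/(s + 1/τ), the pole is at -1/τ = -144, so τ = 1/144 = 0.0069 s.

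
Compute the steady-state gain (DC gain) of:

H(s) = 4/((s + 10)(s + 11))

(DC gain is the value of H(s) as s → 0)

DC gain = H(0) = 4/(10 × 11) = 4/110 = 0.0364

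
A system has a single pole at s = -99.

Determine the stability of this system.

Pole at s = -99 is in the left half-plane. Stable.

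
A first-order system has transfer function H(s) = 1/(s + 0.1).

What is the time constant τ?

For H(s) = 1/(s + 1/τ), the pole is at -1/τ = -0.1, so τ = 1/0.1 = 10 s.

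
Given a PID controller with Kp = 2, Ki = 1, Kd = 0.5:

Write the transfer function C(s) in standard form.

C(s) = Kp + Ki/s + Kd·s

Substituting values: C(s) = 2 + 1/s + 0.5s = (0.5s² + 2s + 1)/s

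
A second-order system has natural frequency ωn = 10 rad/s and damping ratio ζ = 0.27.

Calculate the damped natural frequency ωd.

ωd = ωn√(1 - ζ²) = 10√(1 - 0.27²) = 9.63 rad/s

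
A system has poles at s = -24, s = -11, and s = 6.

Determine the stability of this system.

Pole(s) at s = 6 are not in the left half-plane. System is unstable.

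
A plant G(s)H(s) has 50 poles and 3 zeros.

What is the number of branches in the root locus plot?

Root locus has n branches where n = number of poles = 50.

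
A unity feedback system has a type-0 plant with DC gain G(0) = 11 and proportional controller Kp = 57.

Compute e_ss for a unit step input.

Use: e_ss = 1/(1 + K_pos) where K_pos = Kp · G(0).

K_pos = Kp · G(0) = 57 × 11 = 627. e_ss = 1/(1 + 627) = 0.0016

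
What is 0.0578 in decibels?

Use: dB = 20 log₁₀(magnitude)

dB = 20 log₁₀(0.0578) = -24.8 dB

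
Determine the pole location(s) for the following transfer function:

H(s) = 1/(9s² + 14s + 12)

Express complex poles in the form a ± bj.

Discriminant = 14² - 4×9×12 = 196 - 432 = -236 < 0, so the poles are a complex conjugate pair s = (-14 ± j√236)/(2×9). Real part = -14/(2×9) = -14/18 ≈ -0.7778; imaginary part = ±√236/(2×9) ≈ 0.8535. Poles: s = -0.7778 ± 0.8535j.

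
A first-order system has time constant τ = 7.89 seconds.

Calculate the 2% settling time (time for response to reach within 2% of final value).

For first-order system, 2% settling time ≈ 4τ = 4 × 7.89 = 31.56 s.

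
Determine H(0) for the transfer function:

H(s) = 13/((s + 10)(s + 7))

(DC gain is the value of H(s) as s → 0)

DC gain = H(0) = 13/(10 × 7) = 13/70 = 0.1857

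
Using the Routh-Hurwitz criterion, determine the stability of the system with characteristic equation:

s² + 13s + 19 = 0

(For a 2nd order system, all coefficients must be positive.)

Coefficients: 1, 13, 19. All positive, so system is stable.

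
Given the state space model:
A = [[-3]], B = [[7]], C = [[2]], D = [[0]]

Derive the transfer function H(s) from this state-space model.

(sI - A)⁻¹ = 1/(s + 3). H(s) = 2 × 7/(s + 3) + 0 = 14/(s + 3).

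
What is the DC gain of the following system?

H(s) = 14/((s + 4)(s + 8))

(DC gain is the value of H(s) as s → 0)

DC gain = H(0) = 14/(4 × 8) = 14/32 = 0.4375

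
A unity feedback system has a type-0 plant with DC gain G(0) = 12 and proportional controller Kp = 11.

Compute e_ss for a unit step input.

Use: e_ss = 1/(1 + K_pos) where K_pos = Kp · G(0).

K_pos = Kp · G(0) = 11 × 12 = 132. e_ss = 1/(1 + 132) = 0.0075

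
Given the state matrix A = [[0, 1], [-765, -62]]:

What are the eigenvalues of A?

det(A - λI) = λ² - (-62)λ + 765 = (λ - (-17))(λ - (-45)). Eigenvalues: -17, -45.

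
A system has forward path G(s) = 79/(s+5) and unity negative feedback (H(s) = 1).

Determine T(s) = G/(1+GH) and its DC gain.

T(s) = G/(1+GH) = [79/(s+5)] / [1 + 79/(s+5)] = 79/(s+5+79) = 79/(s+84). DC gain = 79/84 = 0.9405.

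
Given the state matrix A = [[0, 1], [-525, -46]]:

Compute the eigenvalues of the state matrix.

det(A - λI) = λ² - (-46)λ + 525 = (λ - (-25))(λ - (-21)). Eigenvalues: -25, -21.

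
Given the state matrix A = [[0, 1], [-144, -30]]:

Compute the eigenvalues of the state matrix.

det(A - λI) = λ² - (-30)λ + 144 = (λ - (-6))(λ - (-24)). Eigenvalues: -6, -24.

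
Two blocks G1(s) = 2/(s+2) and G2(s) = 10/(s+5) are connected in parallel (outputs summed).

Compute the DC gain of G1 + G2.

Parallel: G_eq = G1 + G2. DC gain = G1(0) + G2(0) = 2/2 + 10/5 = 1 + 2 = 3.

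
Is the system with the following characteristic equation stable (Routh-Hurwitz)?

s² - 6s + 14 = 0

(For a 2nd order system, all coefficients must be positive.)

Coefficients: 1, -6, 14. b=-6 not positive, so system is unstable.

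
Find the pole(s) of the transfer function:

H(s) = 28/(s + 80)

Pole is where denominator = 0: s + 80 = 0, so s = -80.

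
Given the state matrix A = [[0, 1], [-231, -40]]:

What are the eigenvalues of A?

det(A - λI) = λ² - (-40)λ + 231 = (λ - (-33))(λ - (-7)). Eigenvalues: -33, -7.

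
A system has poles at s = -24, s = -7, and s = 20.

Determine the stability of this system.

Pole(s) at s = 20 are not in the left half-plane. System is unstable.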